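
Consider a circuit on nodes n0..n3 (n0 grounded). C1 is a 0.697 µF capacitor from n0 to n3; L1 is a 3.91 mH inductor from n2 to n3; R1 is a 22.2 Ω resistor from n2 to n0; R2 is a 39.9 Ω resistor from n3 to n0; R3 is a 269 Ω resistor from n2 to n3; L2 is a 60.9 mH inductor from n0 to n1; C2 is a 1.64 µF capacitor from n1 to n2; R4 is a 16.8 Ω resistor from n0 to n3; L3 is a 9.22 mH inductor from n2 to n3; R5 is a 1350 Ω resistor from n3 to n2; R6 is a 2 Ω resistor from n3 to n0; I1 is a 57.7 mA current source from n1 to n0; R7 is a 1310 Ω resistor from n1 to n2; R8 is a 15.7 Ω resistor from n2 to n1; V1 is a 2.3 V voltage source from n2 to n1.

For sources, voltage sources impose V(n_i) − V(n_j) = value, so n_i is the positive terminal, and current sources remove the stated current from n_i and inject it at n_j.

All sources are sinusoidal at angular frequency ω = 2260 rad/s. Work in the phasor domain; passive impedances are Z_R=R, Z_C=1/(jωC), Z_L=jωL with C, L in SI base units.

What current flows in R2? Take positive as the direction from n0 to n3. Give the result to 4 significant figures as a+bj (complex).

Element admittances at ω=2260 rad/s:
  Y(C1) = 0.000+0.001575j S between n0,n3
  Y(L1) = 0.000-0.1132j S between n2,n3
  Y(R1) = 0.04505+0.000j S between n2,n0
  Y(R2) = 0.02506+0.000j S between n3,n0
  Y(R3) = 0.003717+0.000j S between n2,n3
  Y(L2) = 0.000-0.007266j S between n0,n1
  Y(C2) = 0.000+0.003706j S between n1,n2
  Y(R4) = 0.05952+0.000j S between n0,n3
  Y(L3) = 0.000-0.04799j S between n2,n3
  Y(R5) = 0.0007407+0.000j S between n3,n2
  Y(R6) = 0.5000+0.000j S between n3,n0
  I1: injects 0.0577 A into n0 (from n1)
  Y(R7) = 0.0007634+0.000j S between n1,n2
  Y(R8) = 0.06369+0.000j S between n2,n1
  V1: constraint V(n2)−V(n1) = 2.3
Assemble and solve the 4×4 MNA system:
  V(n1)=-2.381-0.3253j  V(n2)=-0.08089-0.3253j  V(n3)=-0.08844-0.004290j
  i(V1)=-0.09292+0.008774j

0.002216+0.0001075j A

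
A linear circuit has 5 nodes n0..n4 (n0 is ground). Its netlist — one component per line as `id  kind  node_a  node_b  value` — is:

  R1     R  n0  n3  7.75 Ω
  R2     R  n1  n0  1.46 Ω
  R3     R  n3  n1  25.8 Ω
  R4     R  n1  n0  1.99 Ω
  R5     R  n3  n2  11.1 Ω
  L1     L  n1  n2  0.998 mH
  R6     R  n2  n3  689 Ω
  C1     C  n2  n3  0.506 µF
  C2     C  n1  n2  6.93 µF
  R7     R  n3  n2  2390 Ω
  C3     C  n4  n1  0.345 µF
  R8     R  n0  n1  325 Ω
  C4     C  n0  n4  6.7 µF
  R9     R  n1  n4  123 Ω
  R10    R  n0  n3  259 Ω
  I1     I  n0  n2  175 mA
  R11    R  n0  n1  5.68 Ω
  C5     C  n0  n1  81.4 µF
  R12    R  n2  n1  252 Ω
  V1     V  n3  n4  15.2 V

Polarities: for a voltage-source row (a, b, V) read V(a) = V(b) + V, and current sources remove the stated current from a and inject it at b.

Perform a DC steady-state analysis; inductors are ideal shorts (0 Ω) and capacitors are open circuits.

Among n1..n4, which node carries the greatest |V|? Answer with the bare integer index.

4

Apply KCL at each of the 4 non-ground nodes and solve the resulting linear system.
Node n1: branches {R2, R3, R4, L1, C2, C3, R8, R9, R11, C5, R12} → V_1 = 0.07987
Node n2: branches {R5, L1, R6, C1, C2, R7, I1, R12} → V_2 = 0.07987
Node n3: branches {R1, R3, R5, R6, C1, R7, R10, V1} → V_3 = 0.4956
Node n4: branches {C3, C4, R9, V1} → V_4 = -14.70
Source currents: i(L1)=-0.2132, i(V1)=-0.1202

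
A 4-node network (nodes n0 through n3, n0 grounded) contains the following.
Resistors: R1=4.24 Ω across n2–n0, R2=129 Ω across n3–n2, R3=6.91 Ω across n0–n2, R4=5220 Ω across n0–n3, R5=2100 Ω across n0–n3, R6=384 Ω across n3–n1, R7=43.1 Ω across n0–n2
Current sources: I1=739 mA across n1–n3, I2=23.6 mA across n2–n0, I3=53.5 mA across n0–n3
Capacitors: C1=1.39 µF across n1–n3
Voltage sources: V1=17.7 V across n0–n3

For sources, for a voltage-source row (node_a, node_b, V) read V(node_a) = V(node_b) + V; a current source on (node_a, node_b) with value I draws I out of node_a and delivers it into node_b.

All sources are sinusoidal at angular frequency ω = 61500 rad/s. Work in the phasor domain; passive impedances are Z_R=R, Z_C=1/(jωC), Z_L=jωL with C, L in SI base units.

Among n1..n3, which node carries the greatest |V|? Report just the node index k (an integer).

1

MNA unknowns: 3 node voltages V₁..V_3 plus 1 source current (V1)
R1: Y=0.2358+0.000j on G[2,0]
R2: Y=0.007752+0.000j on G[3,2]
R3: Y=0.1447+0.000j on G[0,2]
I1: z[1]−=0.739, z[3]+=0.739
R4: Y=0.0001916+0.000j on G[0,3]
C1: Y=0.000+0.08549j on G[1,3]
R5: Y=0.0004762+0.000j on G[0,3]
I2: z[2]−=0.0236, z[0]+=0.0236
R6: Y=0.002604+0.000j on G[3,1]
I3: z[0]−=0.0535, z[3]+=0.0535
R7: Y=0.02320+0.000j on G[0,2]
V1: row V0−V3=17.7, i_V1 at 0,3
solve → V1=-17.96+8.637j, V2=-0.3908+0.000j, V3=-17.70+0.000j
aux → i_V1=-0.1995+0.000j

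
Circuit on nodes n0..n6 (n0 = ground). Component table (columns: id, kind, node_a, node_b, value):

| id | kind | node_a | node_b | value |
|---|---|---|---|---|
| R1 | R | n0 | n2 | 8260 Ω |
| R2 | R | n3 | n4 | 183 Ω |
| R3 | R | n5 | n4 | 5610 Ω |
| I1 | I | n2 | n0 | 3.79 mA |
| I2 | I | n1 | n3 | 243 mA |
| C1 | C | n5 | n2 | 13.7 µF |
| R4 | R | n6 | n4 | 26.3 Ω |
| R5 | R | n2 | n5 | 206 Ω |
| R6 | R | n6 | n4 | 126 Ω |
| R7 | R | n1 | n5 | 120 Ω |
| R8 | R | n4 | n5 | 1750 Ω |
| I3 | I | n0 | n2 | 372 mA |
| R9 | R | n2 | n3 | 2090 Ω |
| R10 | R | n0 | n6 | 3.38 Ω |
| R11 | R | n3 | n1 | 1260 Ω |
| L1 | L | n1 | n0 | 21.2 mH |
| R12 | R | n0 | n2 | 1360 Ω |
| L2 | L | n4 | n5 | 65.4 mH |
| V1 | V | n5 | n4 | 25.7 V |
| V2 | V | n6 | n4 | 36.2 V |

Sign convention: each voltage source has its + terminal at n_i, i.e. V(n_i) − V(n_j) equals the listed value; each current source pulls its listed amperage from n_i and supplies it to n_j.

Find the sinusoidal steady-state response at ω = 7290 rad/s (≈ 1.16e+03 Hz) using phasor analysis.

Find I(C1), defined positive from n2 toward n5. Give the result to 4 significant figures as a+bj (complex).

0.3809+0.02298j A

Element admittances at ω=7290 rad/s:
  Y(R1) = 0.0001211+0.000j S between n0,n2
  Y(R2) = 0.005464+0.000j S between n3,n4
  Y(R3) = 0.0001783+0.000j S between n5,n4
  I1: injects 0.00379 A into n0 (from n2)
  I2: injects 0.243 A into n3 (from n1)
  Y(C1) = 0.000+0.09987j S between n5,n2
  Y(R4) = 0.03802+0.000j S between n6,n4
  Y(R5) = 0.004854+0.000j S between n2,n5
  Y(R6) = 0.007937+0.000j S between n6,n4
  Y(R7) = 0.008333+0.000j S between n1,n5
  Y(R8) = 0.0005714+0.000j S between n4,n5
  I3: injects 0.372 A into n2 (from n0)
  Y(R9) = 0.0004785+0.000j S between n2,n3
  Y(R10) = 0.2959+0.000j S between n0,n6
  Y(R11) = 0.0007937+0.000j S between n3,n1
  Y(L1) = 0.000-0.006470j S between n1,n0
  Y(R12) = 0.0007353+0.000j S between n0,n2
  Y(L2) = 0.000-0.002097j S between n4,n5
  V1: constraint V(n5)−V(n4) = 25.7
  V2: constraint V(n6)−V(n4) = 36.2
Assemble and solve the 8×8 MNA system:
  V(n1)=-22.52-16.63j  V(n2)=-8.637-4.294j  V(n3)=4.766-2.654j  V(n4)=-34.57-0.4800j  V(n5)=-8.867-0.4800j  V(n6)=1.633-0.4800j
  i(V1)=0.2490-0.07622j  i(V2)=-2.147+0.1420j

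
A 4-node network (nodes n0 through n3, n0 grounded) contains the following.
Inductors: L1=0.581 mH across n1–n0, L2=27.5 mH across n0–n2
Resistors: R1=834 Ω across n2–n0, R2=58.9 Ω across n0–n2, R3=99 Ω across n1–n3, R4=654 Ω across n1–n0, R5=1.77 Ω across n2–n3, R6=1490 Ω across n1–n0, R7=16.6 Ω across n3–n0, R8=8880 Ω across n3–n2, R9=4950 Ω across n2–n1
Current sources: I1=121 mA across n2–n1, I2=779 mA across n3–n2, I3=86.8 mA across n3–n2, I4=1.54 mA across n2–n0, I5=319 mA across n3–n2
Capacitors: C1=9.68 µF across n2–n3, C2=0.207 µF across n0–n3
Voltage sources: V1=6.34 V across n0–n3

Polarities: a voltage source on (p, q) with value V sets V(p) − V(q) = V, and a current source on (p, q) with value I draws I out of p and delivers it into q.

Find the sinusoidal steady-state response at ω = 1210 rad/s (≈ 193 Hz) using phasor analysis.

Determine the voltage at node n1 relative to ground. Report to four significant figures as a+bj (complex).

Apply KCL at each of the 3 non-ground nodes and solve the resulting linear system.
Node n1: branches {L1, I1, R3, R4, R6, R9} → V_1 = 0.0003839+0.03943j
Node n2: branches {R1, R2, I1, I2, I3, R5, I4, L2, I5, R8, C1, R9} → V_2 = -4.311-0.2628j
Node n3: branches {I2, R3, I3, R5, R7, I5, R8, C1, C2, V1} → V_3 = -6.340+0.000j
Source currents: i(V1)=-0.4106+0.1227j

0.0003839+0.03943j V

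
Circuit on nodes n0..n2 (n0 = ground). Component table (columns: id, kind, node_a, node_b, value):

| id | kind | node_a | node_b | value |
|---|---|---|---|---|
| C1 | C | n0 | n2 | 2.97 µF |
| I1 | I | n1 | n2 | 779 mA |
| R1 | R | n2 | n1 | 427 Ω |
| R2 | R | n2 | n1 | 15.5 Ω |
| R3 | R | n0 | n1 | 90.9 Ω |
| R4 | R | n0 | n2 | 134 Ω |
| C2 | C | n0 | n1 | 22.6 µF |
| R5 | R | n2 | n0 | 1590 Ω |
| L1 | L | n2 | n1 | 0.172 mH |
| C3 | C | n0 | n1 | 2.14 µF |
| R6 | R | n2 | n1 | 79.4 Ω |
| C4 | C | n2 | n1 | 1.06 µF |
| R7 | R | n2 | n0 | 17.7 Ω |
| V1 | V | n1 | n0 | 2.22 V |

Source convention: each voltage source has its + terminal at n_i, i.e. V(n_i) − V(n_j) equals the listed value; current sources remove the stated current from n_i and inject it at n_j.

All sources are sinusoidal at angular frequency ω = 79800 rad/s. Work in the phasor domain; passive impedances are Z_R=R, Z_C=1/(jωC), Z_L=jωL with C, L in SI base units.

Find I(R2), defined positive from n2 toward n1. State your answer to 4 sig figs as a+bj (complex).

-0.03070-0.1826j A

Apply KCL at each of the 2 non-ground nodes and solve the resulting linear system.
Node n1: branches {I1, R1, R2, R3, C2, L1, C3, R6, C4, V1} → V_1 = 2.220+0.000j
Node n2: branches {C1, I1, R1, R2, R4, R5, L1, R6, C4, R7} → V_2 = 1.744-2.831j
Source currents: i(V1)=-0.8080-4.613j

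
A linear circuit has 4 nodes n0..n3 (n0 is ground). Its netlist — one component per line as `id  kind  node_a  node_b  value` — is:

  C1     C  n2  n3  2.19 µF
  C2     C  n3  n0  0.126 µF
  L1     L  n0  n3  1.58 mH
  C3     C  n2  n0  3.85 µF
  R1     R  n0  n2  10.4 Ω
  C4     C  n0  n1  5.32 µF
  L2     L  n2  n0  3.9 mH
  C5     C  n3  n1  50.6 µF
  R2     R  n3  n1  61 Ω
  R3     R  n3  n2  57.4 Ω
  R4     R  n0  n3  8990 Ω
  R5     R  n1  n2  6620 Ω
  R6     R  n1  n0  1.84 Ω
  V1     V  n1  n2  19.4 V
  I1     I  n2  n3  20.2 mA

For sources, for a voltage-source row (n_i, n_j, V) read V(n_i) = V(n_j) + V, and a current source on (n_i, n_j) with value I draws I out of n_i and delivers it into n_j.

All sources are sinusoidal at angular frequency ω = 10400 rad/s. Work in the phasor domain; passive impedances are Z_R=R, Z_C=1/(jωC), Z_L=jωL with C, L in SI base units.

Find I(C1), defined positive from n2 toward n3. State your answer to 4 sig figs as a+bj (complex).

MNA unknowns: 3 node voltages V₁..V_3 plus 1 source current (V1)
C1: Y=0.000+0.02278j on G[2,3]
C2: Y=0.000+0.001310j on G[3,0]
L1: Y=0.000-0.06086j on G[0,3]
C3: Y=0.000+0.04004j on G[2,0]
R1: Y=0.09615+0.000j on G[0,2]
C4: Y=0.000+0.05533j on G[0,1]
L2: Y=0.000-0.02465j on G[2,0]
C5: Y=0.000+0.5262j on G[3,1]
R2: Y=0.01639+0.000j on G[3,1]
R3: Y=0.01742+0.000j on G[3,2]
R4: Y=0.0001112+0.000j on G[0,3]
R5: Y=0.0001511+0.000j on G[1,2]
R6: Y=0.5435+0.000j on G[1,0]
V1: row V1−V2=19.4, i_V1 at 1,2
I1: z[2]−=0.0202, z[3]+=0.0202
solve → V1=2.862+0.3607j, V2=-16.54+0.3607j, V3=2.262+1.013j
aux → i_V1=-1.891-0.6593j

0.01485-0.4282j A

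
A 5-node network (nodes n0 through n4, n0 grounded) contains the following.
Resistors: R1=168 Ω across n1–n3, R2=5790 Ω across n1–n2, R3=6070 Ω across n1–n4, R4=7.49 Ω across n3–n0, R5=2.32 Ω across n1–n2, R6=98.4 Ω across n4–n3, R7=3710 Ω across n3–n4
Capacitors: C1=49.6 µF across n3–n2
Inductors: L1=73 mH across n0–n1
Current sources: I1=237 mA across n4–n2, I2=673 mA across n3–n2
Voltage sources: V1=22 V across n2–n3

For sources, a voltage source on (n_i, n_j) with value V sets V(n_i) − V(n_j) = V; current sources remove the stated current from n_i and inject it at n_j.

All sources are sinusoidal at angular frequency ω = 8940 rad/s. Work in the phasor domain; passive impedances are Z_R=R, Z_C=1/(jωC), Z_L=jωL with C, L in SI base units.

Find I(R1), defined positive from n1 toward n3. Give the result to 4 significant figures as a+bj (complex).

0.1291+0.0004521j A

Element admittances at ω=8940 rad/s:
  Y(R1) = 0.005952+0.000j S between n1,n3
  Y(C1) = 0.000+0.4434j S between n3,n2
  Y(R2) = 0.0001727+0.000j S between n1,n2
  Y(R3) = 0.0001647+0.000j S between n1,n4
  Y(R4) = 0.1335+0.000j S between n3,n0
  Y(L1) = 0.000-0.001532j S between n0,n1
  Y(R5) = 0.4310+0.000j S between n1,n2
  Y(R6) = 0.01016+0.000j S between n4,n3
  I1: injects 0.237 A into n2 (from n4)
  I2: injects 0.673 A into n2 (from n3)
  Y(R7) = 0.0002695+0.000j S between n3,n4
  V1: constraint V(n2)−V(n3) = 22
Assemble and solve the 5×5 MNA system:
  V(n1)=21.68+0.3248j  V(n2)=22.00+0.2488j  V(n3)=-0.003727+0.2488j  V(n4)=-22.03+0.2500j
  i(V1)=0.7732-9.723j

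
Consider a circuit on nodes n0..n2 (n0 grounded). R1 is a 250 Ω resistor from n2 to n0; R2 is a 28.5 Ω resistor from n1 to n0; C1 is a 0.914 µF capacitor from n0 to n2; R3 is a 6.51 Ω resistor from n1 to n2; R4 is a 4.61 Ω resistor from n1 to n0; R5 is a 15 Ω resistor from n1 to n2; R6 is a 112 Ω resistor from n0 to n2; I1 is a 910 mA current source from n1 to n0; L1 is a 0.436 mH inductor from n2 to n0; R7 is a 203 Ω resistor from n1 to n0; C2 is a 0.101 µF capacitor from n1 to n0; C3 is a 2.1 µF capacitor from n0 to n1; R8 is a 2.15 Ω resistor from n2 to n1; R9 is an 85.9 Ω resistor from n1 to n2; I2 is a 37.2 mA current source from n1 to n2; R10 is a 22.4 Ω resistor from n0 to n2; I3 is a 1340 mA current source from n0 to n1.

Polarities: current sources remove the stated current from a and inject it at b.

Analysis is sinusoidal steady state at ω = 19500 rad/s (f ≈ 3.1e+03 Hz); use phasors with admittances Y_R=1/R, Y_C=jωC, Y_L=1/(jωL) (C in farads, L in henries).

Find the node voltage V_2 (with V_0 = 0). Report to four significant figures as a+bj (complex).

Element admittances at ω=19500 rad/s:
  Y(R1) = 0.004000+0.000j S between n2,n0
  Y(R2) = 0.03509+0.000j S between n1,n0
  Y(C1) = 0.000+0.01782j S between n0,n2
  Y(R3) = 0.1536+0.000j S between n1,n2
  Y(R4) = 0.2169+0.000j S between n1,n0
  Y(R5) = 0.06667+0.000j S between n1,n2
  Y(R6) = 0.008929+0.000j S between n0,n2
  I1: injects 0.91 A into n0 (from n1)
  Y(L1) = 0.000-0.1176j S between n2,n0
  Y(R7) = 0.004926+0.000j S between n1,n0
  Y(C2) = 0.000+0.001969j S between n1,n0
  Y(C3) = 0.000+0.04095j S between n0,n1
  Y(R8) = 0.4651+0.000j S between n2,n1
  Y(R9) = 0.01164+0.000j S between n1,n2
  I2: injects 0.0372 A into n2 (from n1)
  Y(R10) = 0.04464+0.000j S between n0,n2
  I3: injects 1.34 A into n1 (from n0)
Assemble and solve the 2×2 MNA system:
  V(n1)=1.305+0.1796j  V(n2)=1.212+0.3262j

1.212+0.3262j V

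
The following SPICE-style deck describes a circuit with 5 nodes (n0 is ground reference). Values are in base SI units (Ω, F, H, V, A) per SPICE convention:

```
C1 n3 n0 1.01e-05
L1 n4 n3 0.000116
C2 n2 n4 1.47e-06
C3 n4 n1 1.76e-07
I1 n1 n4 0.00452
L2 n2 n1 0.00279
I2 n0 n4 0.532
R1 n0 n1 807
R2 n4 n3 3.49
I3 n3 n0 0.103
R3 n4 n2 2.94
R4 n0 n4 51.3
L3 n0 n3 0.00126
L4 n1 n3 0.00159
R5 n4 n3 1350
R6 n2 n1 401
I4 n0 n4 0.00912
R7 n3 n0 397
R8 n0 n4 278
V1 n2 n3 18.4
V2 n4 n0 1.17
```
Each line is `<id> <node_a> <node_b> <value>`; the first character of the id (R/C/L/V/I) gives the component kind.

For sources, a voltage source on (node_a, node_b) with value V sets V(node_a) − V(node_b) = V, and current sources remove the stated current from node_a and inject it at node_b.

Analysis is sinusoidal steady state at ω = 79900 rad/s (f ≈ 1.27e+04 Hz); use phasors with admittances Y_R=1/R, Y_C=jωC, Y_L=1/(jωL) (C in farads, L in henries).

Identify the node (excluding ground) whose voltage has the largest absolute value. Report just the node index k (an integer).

1

Element admittances at ω=79900 rad/s:
  Y(C1) = 0.000+0.8070j S between n3,n0
  Y(L1) = 0.000-0.1079j S between n4,n3
  Y(C2) = 0.000+0.1175j S between n2,n4
  Y(C3) = 0.000+0.01406j S between n4,n1
  I1: injects 0.00452 A into n4 (from n1)
  Y(L2) = 0.000-0.004486j S between n2,n1
  I2: injects 0.532 A into n4 (from n0)
  Y(R1) = 0.001239+0.000j S between n0,n1
  Y(R2) = 0.2865+0.000j S between n4,n3
  I3: injects 0.103 A into n0 (from n3)
  Y(R3) = 0.3401+0.000j S between n4,n2
  Y(R4) = 0.01949+0.000j S between n0,n4
  Y(L3) = 0.000-0.009933j S between n0,n3
  Y(L4) = 0.000-0.007871j S between n1,n3
  Y(R5) = 0.0007407+0.000j S between n4,n3
  Y(R6) = 0.002494+0.000j S between n2,n1
  I4: injects 0.00912 A into n4 (from n0)
  Y(R7) = 0.002519+0.000j S between n3,n0
  Y(R8) = 0.003597+0.000j S between n0,n4
  V1: constraint V(n2)−V(n3) = 18.4
  V2: constraint V(n4)−V(n0) = 1.17
Assemble and solve the 6×6 MNA system:
  V(n1)=15.12-5.243j  V(n2)=13.16+3.001j  V(n3)=-5.244+3.001j  V(n4)=1.170+0.000j
  i(V1)=-3.756-2.458j  i(V2)=2.798+4.179j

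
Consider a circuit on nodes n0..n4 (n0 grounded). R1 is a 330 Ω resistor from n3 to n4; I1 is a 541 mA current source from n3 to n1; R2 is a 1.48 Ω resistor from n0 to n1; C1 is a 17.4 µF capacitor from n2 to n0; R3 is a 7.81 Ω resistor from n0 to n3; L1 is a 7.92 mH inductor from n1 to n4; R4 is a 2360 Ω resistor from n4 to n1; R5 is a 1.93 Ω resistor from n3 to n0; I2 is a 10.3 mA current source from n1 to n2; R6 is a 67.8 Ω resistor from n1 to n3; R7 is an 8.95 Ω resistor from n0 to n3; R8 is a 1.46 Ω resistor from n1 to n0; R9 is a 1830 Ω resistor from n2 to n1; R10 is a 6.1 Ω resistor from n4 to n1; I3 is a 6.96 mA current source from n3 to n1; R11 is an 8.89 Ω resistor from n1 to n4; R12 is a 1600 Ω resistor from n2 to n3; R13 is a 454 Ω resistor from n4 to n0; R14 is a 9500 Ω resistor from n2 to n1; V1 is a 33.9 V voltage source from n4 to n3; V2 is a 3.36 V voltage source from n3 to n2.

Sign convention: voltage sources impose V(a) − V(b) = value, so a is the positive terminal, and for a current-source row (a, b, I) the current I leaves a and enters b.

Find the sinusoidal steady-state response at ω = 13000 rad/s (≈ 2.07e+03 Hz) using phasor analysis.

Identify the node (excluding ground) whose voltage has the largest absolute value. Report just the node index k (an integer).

Apply KCL at each of the 4 non-ground nodes and solve the resulting linear system.
Node n1: branches {I1, R2, L1, R4, I2, R6, R8, R9, R10, I3, R11, R14} → V_1 = 4.663+0.3438j
Node n2: branches {C1, I2, R9, R12, R14, V2} → V_2 = -11.01+2.662j
Node n3: branches {R1, I1, R3, R5, R6, R7, I3, R12, V1, V2} → V_3 = -7.652+2.662j
Node n4: branches {R1, L1, R4, R10, R11, R13, V1} → V_4 = 26.25+2.662j
Source currents: i(V1)=-6.159-0.4379j, i(V2)=-0.6247-2.489j

4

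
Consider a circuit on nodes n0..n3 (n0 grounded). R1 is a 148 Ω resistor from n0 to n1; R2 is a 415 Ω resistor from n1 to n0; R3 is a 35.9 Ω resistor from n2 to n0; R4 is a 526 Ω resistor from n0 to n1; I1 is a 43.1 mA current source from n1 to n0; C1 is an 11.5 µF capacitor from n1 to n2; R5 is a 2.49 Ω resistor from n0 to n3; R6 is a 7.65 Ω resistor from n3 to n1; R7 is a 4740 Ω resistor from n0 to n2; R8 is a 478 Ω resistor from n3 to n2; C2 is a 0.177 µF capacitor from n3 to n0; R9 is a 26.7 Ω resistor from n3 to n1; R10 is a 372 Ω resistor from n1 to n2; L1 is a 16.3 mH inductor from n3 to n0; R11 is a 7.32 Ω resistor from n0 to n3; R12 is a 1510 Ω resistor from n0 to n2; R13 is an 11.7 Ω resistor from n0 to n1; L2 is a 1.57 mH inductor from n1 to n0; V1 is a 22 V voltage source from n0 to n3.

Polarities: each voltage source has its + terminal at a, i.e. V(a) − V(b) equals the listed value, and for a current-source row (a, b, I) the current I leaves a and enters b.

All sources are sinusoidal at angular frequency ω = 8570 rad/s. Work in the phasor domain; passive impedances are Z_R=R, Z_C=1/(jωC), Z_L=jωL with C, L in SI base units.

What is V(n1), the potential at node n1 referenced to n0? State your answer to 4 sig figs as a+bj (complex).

-12.30-2.806j V

MNA unknowns: 3 node voltages V₁..V_3 plus 1 source current (V1)
R1: Y=0.006757+0.000j on G[0,1]
R2: Y=0.002410+0.000j on G[1,0]
R3: Y=0.02786+0.000j on G[2,0]
R4: Y=0.001901+0.000j on G[0,1]
I1: z[1]−=0.0431, z[0]+=0.0431
C1: Y=0.000+0.09856j on G[1,2]
R5: Y=0.4016+0.000j on G[0,3]
R6: Y=0.1307+0.000j on G[3,1]
R7: Y=0.0002110+0.000j on G[0,2]
R8: Y=0.002092+0.000j on G[3,2]
C2: Y=0.000+0.001517j on G[3,0]
R9: Y=0.03745+0.000j on G[3,1]
R10: Y=0.002688+0.000j on G[1,2]
L1: Y=0.000-0.007159j on G[3,0]
R11: Y=0.1366+0.000j on G[0,3]
R12: Y=0.0006623+0.000j on G[0,2]
R13: Y=0.08547+0.000j on G[0,1]
L2: Y=0.000-0.07432j on G[1,0]
V1: row V0−V3=22, i_V1 at 0,3
solve → V1=-12.30-2.806j, V2=-10.49-5.569j, V3=-22.00+0.000j
aux → i_V1=-13.50+0.6077j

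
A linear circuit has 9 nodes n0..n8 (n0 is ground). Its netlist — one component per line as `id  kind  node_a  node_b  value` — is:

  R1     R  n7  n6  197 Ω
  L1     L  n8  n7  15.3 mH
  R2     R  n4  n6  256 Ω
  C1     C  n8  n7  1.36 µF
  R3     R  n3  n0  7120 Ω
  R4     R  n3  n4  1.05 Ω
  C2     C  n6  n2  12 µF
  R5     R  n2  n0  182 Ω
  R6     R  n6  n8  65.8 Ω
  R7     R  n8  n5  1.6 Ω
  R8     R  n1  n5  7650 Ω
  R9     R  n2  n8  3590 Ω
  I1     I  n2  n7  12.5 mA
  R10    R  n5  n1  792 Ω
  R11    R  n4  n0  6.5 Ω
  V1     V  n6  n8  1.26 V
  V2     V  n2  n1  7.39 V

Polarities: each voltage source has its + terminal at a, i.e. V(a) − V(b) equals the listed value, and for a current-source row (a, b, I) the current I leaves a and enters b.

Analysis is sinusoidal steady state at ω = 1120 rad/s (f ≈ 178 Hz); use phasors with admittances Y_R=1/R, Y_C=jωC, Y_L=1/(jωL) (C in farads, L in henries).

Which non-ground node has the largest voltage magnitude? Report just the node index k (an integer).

1

Element admittances at ω=1120 rad/s:
  Y(R1) = 0.005076+0.000j S between n7,n6
  Y(L1) = 0.000-0.05836j S between n8,n7
  Y(R2) = 0.003906+0.000j S between n4,n6
  Y(C1) = 0.000+0.001523j S between n8,n7
  Y(R3) = 0.0001404+0.000j S between n3,n0
  Y(R4) = 0.9524+0.000j S between n3,n4
  Y(C2) = 0.000+0.01344j S between n6,n2
  Y(R5) = 0.005495+0.000j S between n2,n0
  Y(R6) = 0.01520+0.000j S between n6,n8
  Y(R7) = 0.6250+0.000j S between n8,n5
  Y(R8) = 0.0001307+0.000j S between n1,n5
  Y(R9) = 0.0002786+0.000j S between n2,n8
  I1: injects 0.0125 A into n7 (from n2)
  Y(R10) = 0.001263+0.000j S between n5,n1
  Y(R11) = 0.1538+0.000j S between n4,n0
  V1: constraint V(n6)−V(n8) = 1.26
  V2: constraint V(n2)−V(n1) = 7.39
Assemble and solve the 10×10 MNA system:
  V(n1)=-7.425+0.1215j  V(n2)=-0.03544+0.1215j  V(n3)=0.001264-0.004336j  V(n4)=0.001264-0.004337j  V(n5)=-1.223-0.1746j  V(n6)=0.05111-0.1753j  V(n7)=-1.179+0.1545j  V(n8)=-1.209-0.1753j
  i(V1)=-0.02958+0.001179j  i(V2)=-0.008643+0.0004127j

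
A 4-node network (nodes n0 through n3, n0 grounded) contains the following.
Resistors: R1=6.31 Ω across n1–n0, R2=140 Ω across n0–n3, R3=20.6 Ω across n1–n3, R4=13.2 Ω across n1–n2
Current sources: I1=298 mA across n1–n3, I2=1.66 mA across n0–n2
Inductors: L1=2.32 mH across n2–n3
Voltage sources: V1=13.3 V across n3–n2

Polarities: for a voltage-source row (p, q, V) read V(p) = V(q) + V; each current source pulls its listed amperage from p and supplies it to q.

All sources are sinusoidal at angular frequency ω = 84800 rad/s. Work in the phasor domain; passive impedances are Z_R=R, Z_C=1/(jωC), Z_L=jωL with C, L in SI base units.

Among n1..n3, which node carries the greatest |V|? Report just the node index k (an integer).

3

MNA unknowns: 3 node voltages V₁..V_3 plus 1 source current (V1)
R1: Y=0.1585+0.000j on G[1,0]
R2: Y=0.007143+0.000j on G[0,3]
I1: z[1]−=0.298, z[3]+=0.298
L1: Y=0.000-0.005083j on G[2,3]
I2: z[0]−=0.00166, z[2]+=0.00166
R3: Y=0.04854+0.000j on G[1,3]
R4: Y=0.07576+0.000j on G[1,2]
V1: row V3−V2=13.3, i_V1 at 3,2
solve → V1=-0.4199+0.000j, V2=-3.752+0.000j, V3=9.548+0.000j
aux → i_V1=-0.2541+0.06760j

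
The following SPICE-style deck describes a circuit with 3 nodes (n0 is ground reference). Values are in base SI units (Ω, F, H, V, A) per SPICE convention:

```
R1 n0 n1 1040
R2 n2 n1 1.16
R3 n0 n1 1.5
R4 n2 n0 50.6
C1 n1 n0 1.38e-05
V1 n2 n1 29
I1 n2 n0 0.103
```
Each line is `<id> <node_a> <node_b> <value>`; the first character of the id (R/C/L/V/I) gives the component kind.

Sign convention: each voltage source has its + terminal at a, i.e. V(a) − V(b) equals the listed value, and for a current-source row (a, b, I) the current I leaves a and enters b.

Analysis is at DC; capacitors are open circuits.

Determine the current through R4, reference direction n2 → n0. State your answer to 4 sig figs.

Element admittances at DC:
  Y(R1) = 0.0009615 S between n0,n1
  Y(R2) = 0.8621 S between n2,n1
  Y(R3) = 0.6667 S between n0,n1
  Y(R4) = 0.01976 S between n2,n0
  Y(C1) = 0.000 S between n1,n0
  V1: constraint V(n2)−V(n1) = 29
  I1: injects 0.103 A into n0 (from n2)
Assemble and solve the 3×3 MNA system:
  V(n1)=-0.9836  V(n2)=28.02
  i(V1)=-25.66

0.5537 A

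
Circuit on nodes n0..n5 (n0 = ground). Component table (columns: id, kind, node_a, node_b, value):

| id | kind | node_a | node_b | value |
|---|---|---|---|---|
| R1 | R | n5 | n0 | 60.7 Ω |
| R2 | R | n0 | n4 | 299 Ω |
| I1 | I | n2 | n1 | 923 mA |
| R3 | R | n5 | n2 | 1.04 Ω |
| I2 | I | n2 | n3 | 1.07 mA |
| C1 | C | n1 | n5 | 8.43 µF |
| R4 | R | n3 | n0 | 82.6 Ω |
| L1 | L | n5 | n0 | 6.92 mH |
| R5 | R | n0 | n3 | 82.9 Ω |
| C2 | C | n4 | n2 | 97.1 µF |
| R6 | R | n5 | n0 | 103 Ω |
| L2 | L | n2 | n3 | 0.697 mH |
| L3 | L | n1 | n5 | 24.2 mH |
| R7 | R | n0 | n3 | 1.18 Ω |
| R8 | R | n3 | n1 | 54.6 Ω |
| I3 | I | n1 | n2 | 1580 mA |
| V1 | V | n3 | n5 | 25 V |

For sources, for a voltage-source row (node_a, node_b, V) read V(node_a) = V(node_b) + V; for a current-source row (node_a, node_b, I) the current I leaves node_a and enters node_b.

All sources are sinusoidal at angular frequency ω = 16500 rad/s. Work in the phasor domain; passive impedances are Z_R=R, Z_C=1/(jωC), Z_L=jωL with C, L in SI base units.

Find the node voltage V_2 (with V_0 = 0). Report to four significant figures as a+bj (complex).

-23.22-2.392j V

Element admittances at ω=16500 rad/s:
  Y(R1) = 0.01647+0.000j S between n5,n0
  Y(R2) = 0.003344+0.000j S between n0,n4
  I1: injects 0.923 A into n1 (from n2)
  Y(R3) = 0.9615+0.000j S between n5,n2
  I2: injects 0.00107 A into n3 (from n2)
  Y(C1) = 0.000+0.1391j S between n1,n5
  Y(R4) = 0.01211+0.000j S between n3,n0
  Y(L1) = 0.000-0.008758j S between n5,n0
  Y(R5) = 0.01206+0.000j S between n0,n3
  Y(C2) = 0.000+1.602j S between n4,n2
  Y(R6) = 0.009709+0.000j S between n5,n0
  Y(L2) = 0.000-0.08695j S between n2,n3
  Y(L3) = 0.000-0.002504j S between n1,n5
  Y(R7) = 0.8475+0.000j S between n0,n3
  Y(R8) = 0.01832+0.000j S between n3,n1
  I3: injects 1.58 A into n2 (from n1)
  V1: constraint V(n3)−V(n5) = 25
Assemble and solve the 6×6 MNA system:
  V(n1)=-24.37+1.205j  V(n2)=-23.22-2.392j  V(n3)=0.8178-0.2268j  V(n4)=-23.22-2.441j  V(n5)=-24.18-0.2268j
  i(V1)=-1.361+2.314j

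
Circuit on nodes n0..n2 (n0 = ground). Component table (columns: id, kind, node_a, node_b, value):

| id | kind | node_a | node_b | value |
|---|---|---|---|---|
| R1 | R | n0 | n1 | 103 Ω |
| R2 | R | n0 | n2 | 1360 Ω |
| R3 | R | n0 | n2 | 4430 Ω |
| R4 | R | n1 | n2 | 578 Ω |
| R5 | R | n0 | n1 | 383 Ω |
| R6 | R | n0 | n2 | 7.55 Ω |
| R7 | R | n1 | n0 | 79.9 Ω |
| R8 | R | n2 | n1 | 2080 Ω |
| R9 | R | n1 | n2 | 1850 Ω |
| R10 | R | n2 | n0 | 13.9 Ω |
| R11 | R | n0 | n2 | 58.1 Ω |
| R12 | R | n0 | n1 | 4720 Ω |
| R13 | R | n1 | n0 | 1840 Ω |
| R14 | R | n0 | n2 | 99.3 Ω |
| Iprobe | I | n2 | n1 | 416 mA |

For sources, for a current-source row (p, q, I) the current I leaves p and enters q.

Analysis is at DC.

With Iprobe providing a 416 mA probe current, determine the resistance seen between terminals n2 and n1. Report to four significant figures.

MNA unknowns: 2 node voltages V₁..V_2
R1: Y=0.009709 on G[0,1]
R2: Y=0.0007353 on G[0,2]
R3: Y=0.0002257 on G[0,2]
R4: Y=0.001730 on G[1,2]
R5: Y=0.002611 on G[0,1]
R6: Y=0.1325 on G[0,2]
R7: Y=0.01252 on G[1,0]
R8: Y=0.0004808 on G[2,1]
R9: Y=0.0005405 on G[1,2]
R10: Y=0.07194 on G[2,0]
R11: Y=0.01721 on G[0,2]
R12: Y=0.0002119 on G[0,1]
R13: Y=0.0005435 on G[1,0]
R14: Y=0.01007 on G[0,2]
Iprobe: z[2]−=0.416, z[1]+=0.416
solve → V1=14.52, V2=-1.598

R_eq = 38.75 Ω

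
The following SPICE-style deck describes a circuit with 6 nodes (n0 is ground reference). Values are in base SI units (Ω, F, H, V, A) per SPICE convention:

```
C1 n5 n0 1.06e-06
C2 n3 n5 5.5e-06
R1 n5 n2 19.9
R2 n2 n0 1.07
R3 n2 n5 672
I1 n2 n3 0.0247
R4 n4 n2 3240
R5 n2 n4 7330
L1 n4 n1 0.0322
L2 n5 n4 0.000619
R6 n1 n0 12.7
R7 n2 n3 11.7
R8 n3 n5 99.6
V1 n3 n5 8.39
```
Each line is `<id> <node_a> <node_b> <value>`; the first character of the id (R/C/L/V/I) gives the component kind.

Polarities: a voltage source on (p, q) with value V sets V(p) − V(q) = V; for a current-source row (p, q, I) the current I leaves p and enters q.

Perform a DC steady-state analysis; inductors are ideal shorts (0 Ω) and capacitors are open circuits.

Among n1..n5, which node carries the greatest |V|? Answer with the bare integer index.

3

Element admittances at DC:
  Y(C1) = 0.000 S between n5,n0
  Y(C2) = 0.000 S between n3,n5
  Y(R1) = 0.05025 S between n5,n2
  Y(R2) = 0.9346 S between n2,n0
  Y(R3) = 0.001488 S between n2,n5
  I1: injects 0.0247 A into n3 (from n2)
  Y(R4) = 0.0003086 S between n4,n2
  Y(R5) = 0.0001364 S between n2,n4
  L1: short n4↔n1 (DC inductor)
  L2: short n5↔n4 (DC inductor)
  Y(R6) = 0.07874 S between n1,n0
  Y(R7) = 0.08547 S between n2,n3
  Y(R8) = 0.01004 S between n3,n5
  V1: constraint V(n3)−V(n5) = 8.39
Assemble and solve the 8×8 MNA system:
  V(n1)=-3.037  V(n2)=0.2559  V(n3)=5.353  V(n4)=-3.037  V(n5)=-3.037
  i(L1)=-0.2391  i(L2)=-0.2406  i(V1)=-0.4952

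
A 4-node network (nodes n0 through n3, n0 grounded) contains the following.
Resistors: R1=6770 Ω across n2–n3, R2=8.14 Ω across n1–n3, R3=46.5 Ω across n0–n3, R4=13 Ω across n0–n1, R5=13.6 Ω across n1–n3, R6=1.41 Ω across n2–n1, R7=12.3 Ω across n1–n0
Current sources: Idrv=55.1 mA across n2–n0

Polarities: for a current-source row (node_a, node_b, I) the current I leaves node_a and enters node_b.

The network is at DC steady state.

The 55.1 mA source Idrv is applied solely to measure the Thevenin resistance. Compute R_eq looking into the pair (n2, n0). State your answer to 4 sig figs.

R_eq = 7.040 Ω

Apply KCL at each of the 3 non-ground nodes and solve the resulting linear system.
Node n1: branches {R2, R4, R5, R6, R7} → V_1 = -0.3102
Node n2: branches {R1, R6, Idrv} → V_2 = -0.3879
Node n3: branches {R1, R2, R3, R5} → V_3 = -0.2797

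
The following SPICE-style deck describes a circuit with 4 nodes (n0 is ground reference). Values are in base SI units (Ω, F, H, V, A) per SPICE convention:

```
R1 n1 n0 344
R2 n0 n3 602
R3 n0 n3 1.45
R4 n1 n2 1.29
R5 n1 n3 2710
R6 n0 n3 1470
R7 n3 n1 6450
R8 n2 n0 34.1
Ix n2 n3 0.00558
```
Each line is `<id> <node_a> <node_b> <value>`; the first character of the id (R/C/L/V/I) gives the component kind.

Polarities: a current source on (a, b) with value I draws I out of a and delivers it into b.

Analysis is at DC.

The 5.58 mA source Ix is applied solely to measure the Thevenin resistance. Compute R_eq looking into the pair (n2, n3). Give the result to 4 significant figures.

R_eq = 31.94 Ω

Element admittances at DC:
  Y(R1) = 0.002907 S between n1,n0
  Y(R2) = 0.001661 S between n0,n3
  Y(R3) = 0.6897 S between n0,n3
  Y(R4) = 0.7752 S between n1,n2
  Y(R5) = 0.0003690 S between n1,n3
  Y(R6) = 0.0006803 S between n0,n3
  Y(R7) = 0.0001550 S between n3,n1
  Y(R8) = 0.02933 S between n2,n0
  Ix: injects 0.00558 A into n3 (from n2)
Assemble and solve the 3×3 MNA system:
  V(n1)=-0.1695  V(n2)=-0.1703  V(n3)=0.007929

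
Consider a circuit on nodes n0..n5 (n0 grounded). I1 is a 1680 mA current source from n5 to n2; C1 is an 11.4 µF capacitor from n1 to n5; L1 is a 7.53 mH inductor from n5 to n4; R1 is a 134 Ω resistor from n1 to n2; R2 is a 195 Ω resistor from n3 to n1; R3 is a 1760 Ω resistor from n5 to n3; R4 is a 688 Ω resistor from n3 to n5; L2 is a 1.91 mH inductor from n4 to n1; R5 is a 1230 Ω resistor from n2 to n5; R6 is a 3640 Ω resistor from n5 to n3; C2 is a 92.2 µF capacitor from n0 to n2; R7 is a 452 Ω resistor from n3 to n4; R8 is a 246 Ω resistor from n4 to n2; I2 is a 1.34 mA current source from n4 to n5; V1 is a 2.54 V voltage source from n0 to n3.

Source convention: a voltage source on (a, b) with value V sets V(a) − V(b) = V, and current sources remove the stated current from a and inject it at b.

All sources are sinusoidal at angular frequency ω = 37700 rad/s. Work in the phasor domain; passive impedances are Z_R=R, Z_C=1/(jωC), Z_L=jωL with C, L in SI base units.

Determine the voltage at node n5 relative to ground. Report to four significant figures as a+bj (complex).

-79.47-4.975j V

Apply KCL at each of the 5 non-ground nodes and solve the resulting linear system.
Node n1: branches {C1, R1, R2, L2} → V_1 = -79.45-8.128j
Node n2: branches {I1, R1, R5, C2, R8} → V_2 = 0.003595-0.2090j
Node n3: branches {R2, R3, R4, R6, R7, V1} → V_3 = -2.540+0.000j
Node n4: branches {L1, L2, R7, R8, I2} → V_4 = -72.79+18.36j
Node n5: branches {I1, C1, L1, R3, R4, R5, R6, I2} → V_5 = -79.47-4.975j
Source currents: i(V1)=0.7265+0.01250j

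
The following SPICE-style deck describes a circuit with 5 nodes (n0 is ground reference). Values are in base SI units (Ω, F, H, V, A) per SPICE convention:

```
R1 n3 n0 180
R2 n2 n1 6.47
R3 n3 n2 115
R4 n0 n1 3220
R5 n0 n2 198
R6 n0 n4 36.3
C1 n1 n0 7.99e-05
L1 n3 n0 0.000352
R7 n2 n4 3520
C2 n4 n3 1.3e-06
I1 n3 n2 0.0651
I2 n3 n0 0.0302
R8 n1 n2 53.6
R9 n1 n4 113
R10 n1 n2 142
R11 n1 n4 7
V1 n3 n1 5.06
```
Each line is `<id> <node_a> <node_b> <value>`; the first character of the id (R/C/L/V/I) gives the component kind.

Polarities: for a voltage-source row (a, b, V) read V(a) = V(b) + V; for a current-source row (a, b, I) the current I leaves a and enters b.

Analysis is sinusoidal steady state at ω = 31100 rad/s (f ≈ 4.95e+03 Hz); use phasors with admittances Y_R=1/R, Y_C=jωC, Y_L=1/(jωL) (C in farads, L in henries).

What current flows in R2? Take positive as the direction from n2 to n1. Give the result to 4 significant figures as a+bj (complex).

0.08612+0.0001211j A

MNA unknowns: 4 node voltages V₁..V_4 plus 1 source current (V1)
R1: Y=0.005556+0.000j on G[3,0]
R2: Y=0.1546+0.000j on G[2,1]
R3: Y=0.008696+0.000j on G[3,2]
R4: Y=0.0003106+0.000j on G[0,1]
R5: Y=0.005051+0.000j on G[0,2]
R6: Y=0.02755+0.000j on G[0,4]
C1: Y=0.000+2.485j on G[1,0]
L1: Y=0.000-0.09135j on G[3,0]
R7: Y=0.0002841+0.000j on G[2,4]
C2: Y=0.000+0.04043j on G[4,3]
I1: z[3]−=0.0651, z[2]+=0.0651
I2: z[3]−=0.0302, z[0]+=0.0302
R8: Y=0.01866+0.000j on G[1,2]
R9: Y=0.008850+0.000j on G[1,4]
R10: Y=0.007042+0.000j on G[1,2]
R11: Y=0.1429+0.000j on G[1,4]
V1: row V3−V1=5.06, i_V1 at 3,1
solve → V1=0.1801+0.03094j, V2=0.7373+0.03172j, V3=5.240+0.03094j, V4=0.3978+1.117j
aux → i_V1=-0.2103+0.2827j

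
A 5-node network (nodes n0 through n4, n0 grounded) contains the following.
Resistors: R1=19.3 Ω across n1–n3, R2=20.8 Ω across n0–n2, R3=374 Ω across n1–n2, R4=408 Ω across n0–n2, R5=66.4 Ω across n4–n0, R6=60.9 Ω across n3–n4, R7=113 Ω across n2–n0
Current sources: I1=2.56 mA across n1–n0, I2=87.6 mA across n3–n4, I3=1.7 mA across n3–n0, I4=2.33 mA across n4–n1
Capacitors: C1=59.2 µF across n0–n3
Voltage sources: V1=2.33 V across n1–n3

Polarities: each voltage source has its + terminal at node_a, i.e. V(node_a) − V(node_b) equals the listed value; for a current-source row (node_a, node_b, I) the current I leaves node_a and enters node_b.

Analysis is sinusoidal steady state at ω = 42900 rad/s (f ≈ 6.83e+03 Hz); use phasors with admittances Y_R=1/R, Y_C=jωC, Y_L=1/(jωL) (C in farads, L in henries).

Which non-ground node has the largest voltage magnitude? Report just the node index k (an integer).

Element admittances at ω=42900 rad/s:
  Y(R1) = 0.05181+0.000j S between n1,n3
  I1: injects 0.00256 A into n0 (from n1)
  Y(R2) = 0.04808+0.000j S between n0,n2
  Y(R3) = 0.002674+0.000j S between n1,n2
  I2: injects 0.0876 A into n4 (from n3)
  Y(R4) = 0.002451+0.000j S between n0,n2
  Y(R5) = 0.01506+0.000j S between n4,n0
  I3: injects 0.0017 A into n0 (from n3)
  Y(R6) = 0.01642+0.000j S between n3,n4
  Y(C1) = 0.000+2.540j S between n0,n3
  Y(R7) = 0.008850+0.000j S between n2,n0
  I4: injects 0.00233 A into n1 (from n4)
  V1: constraint V(n1)−V(n3) = 2.33
Assemble and solve the 5×5 MNA system:
  V(n1)=2.330+0.02009j  V(n2)=0.1004+0.0008655j  V(n3)=-8.237e-05+0.02009j  V(n4)=2.709+0.01048j
  i(V1)=-0.1269-5.139e-05j

4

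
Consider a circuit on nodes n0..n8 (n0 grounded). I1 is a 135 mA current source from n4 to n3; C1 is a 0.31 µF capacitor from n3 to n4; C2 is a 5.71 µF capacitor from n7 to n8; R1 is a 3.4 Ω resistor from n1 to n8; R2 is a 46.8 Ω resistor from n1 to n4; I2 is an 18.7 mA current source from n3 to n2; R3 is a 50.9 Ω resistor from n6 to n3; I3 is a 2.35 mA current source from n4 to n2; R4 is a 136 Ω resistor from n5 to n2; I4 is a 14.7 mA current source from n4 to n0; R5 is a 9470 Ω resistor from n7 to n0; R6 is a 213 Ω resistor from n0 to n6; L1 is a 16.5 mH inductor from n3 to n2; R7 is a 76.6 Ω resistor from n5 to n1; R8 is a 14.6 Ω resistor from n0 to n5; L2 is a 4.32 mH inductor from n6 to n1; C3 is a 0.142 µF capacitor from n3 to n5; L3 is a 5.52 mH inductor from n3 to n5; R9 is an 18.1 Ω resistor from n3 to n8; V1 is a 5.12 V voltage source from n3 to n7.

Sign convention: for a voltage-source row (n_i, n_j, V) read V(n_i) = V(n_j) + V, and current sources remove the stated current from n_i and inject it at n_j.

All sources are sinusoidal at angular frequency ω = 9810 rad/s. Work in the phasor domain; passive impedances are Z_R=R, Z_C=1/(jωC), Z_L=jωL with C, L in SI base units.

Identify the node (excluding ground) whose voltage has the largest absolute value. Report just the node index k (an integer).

Apply KCL at each of the 8 non-ground nodes and solve the resulting linear system.
Node n1: branches {R1, R2, R7, L2} → V_1 = -2.813-0.9611j
Node n2: branches {I2, I3, R4, L1} → V_2 = 2.190+1.468j
Node n3: branches {I1, C1, I2, R3, L1, C3, L3, R9, V1} → V_3 = 0.3281+0.7498j
Node n4: branches {I1, C1, R2, I3, I4} → V_4 = -9.964+0.5037j
Node n5: branches {R4, R7, R8, C3, L3} → V_5 = -0.06952-0.09606j
Node n6: branches {R3, R6, L2} → V_6 = -2.009+1.385j
Node n7: branches {C2, R5, V1} → V_7 = -4.792+0.7498j
Node n8: branches {C2, R1, R9} → V_8 = -2.604-1.041j
Source currents: i(V1)=-0.1008-0.1225j

4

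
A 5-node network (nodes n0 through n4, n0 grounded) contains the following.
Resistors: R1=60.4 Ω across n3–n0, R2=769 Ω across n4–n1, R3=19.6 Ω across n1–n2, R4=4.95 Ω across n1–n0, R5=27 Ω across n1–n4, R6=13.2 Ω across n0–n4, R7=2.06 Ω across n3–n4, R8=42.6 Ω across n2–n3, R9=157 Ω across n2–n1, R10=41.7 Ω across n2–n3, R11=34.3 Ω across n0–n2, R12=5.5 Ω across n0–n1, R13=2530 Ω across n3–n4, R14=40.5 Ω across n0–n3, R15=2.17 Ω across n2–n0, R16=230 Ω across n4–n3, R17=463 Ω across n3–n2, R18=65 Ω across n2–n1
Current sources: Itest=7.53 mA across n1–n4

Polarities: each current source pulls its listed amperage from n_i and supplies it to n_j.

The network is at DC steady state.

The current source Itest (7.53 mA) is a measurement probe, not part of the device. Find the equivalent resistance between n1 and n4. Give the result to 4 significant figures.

R_eq = 6.566 Ω

Element admittances at DC:
  Y(R1) = 0.01656 S between n3,n0
  Y(R2) = 0.001300 S between n4,n1
  Y(R3) = 0.05102 S between n1,n2
  Y(R4) = 0.2020 S between n1,n0
  Y(R5) = 0.03704 S between n1,n4
  Y(R6) = 0.07576 S between n0,n4
  Y(R7) = 0.4854 S between n3,n4
  Y(R8) = 0.02347 S between n2,n3
  Y(R9) = 0.006369 S between n2,n1
  Y(R10) = 0.02398 S between n2,n3
  Y(R11) = 0.02915 S between n0,n2
  Y(R12) = 0.1818 S between n0,n1
  Y(R13) = 0.0003953 S between n3,n4
  Y(R14) = 0.02469 S between n0,n3
  Y(R15) = 0.4608 S between n2,n0
  Y(R16) = 0.004348 S between n4,n3
  Y(R17) = 0.002160 S between n3,n2
  Y(R18) = 0.01538 S between n2,n1
  Itest: injects 0.00753 A into n4 (from n1)
Assemble and solve the 4×4 MNA system:
  V(n1)=-0.01216  V(n2)=0.001110  V(n3)=0.03154  V(n4)=0.03728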